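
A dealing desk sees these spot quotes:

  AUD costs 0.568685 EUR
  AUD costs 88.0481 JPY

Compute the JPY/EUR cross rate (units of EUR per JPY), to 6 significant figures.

JPY/EUR = 0.00645880

1 JPY ÷ 88.0481 = 0.0113574 AUD
0.0113574 AUD × 0.568685 = 0.0064588 EUR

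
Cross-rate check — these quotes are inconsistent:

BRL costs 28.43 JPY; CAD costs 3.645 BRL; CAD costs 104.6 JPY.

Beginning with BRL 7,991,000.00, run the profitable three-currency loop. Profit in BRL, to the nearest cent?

Profitable loop is BRL → CAD → JPY → BRL:
BRL 7,991,000.00 ÷ 3.645 = CAD 2,192,318.24
CAD 2,192,318.24 × 104.6 = JPY 229,316,488
JPY 229,316,488 ÷ 28.43 = BRL 8,066,003.81
Profit = BRL 8,066,003.81 − BRL 7,991,000.00

Profit: BRL 75,003.81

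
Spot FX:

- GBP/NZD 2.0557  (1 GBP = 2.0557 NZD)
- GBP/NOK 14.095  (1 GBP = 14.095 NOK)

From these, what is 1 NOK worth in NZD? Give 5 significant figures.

1 NOK ÷ 14.095 = 0.0709471 GBP
0.0709471 GBP × 2.0557 = 0.145846 NZD

NOK/NZD = 0.14585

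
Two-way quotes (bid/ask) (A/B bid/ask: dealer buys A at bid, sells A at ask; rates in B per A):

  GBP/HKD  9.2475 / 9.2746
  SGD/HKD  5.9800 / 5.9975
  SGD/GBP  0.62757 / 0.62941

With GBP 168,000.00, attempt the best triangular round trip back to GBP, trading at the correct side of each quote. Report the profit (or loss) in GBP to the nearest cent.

Net profit: GBP 4,100.30

Best loop GBP → SGD → HKD → GBP:
GBP 168,000.00 ÷ 0.62941 (buy SGD at ask) = SGD 266,916.64
SGD 266,916.64 × 5.9800 (sell SGD at bid) = HKD 1,596,161.48
HKD 1,596,161.48 ÷ 9.2746 (buy GBP at ask) = GBP 172,100.30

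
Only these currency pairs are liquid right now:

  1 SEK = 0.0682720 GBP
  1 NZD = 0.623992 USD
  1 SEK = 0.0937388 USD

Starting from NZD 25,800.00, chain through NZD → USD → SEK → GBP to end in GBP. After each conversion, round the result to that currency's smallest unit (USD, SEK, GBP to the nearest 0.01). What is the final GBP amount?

GBP 11,725.24

NZD 25,800.00 × 0.623992 = USD 16,098.99
USD 16,098.99 ÷ 0.0937388 = SEK 171,743.08
SEK 171,743.08 × 0.0682720 = GBP 11,725.24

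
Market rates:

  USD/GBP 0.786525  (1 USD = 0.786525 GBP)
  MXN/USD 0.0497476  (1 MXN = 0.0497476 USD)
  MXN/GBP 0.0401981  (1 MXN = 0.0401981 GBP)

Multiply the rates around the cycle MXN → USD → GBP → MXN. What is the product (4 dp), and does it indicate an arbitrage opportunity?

0.9734 (arbitrage exists)

Around MXN → USD → GBP → MXN: 1 × 0.0497476 × 0.786525 ÷ 0.0401981 = 0.973373
Product < 1; profitable direction is MXN → GBP → USD → MXN.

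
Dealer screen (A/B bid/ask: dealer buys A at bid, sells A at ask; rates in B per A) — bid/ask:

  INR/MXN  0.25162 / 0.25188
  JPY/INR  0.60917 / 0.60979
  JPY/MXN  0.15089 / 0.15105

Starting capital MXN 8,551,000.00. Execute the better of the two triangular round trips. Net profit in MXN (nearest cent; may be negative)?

Net profit: MXN 126,204.69

Best loop MXN → JPY → INR → MXN:
MXN 8,551,000.00 ÷ 0.15105 (buy JPY at ask) = JPY 56,610,394
JPY 56,610,394 × 0.60917 (sell JPY at bid) = INR 34,485,353.66
INR 34,485,353.66 × 0.25162 (sell INR at bid) = MXN 8,677,204.69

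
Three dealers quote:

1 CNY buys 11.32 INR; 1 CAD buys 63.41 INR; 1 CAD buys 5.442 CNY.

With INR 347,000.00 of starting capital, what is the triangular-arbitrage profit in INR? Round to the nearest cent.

Profit: INR 10,176.00

Profitable loop is INR → CNY → CAD → INR:
INR 347,000.00 ÷ 11.32 = CNY 30,653.71
CNY 30,653.71 ÷ 5.442 = CAD 5,632.80
CAD 5,632.80 × 63.41 = INR 357,176.00
Profit = INR 357,176.00 − INR 347,000.00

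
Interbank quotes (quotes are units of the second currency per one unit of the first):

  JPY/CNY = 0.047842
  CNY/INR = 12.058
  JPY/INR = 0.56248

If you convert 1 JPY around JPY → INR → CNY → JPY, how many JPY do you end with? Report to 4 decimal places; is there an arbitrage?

Around JPY → INR → CNY → JPY: 1 × 0.56248 ÷ 12.058 ÷ 0.047842 = 0.975040
Product < 1; profitable direction is JPY → CNY → INR → JPY.

0.9750 (arbitrage exists)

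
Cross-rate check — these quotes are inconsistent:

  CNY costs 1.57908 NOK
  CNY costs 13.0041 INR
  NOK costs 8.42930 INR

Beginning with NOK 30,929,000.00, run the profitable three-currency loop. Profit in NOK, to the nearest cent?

Profitable loop is NOK → INR → CNY → NOK:
NOK 30,929,000.00 × 8.42930 = INR 260,709,819.70
INR 260,709,819.70 ÷ 13.0041 = CNY 20,048,278.60
CNY 20,048,278.60 × 1.57908 = NOK 31,657,835.77
Profit = NOK 31,657,835.77 − NOK 30,929,000.00

Profit: NOK 728,835.77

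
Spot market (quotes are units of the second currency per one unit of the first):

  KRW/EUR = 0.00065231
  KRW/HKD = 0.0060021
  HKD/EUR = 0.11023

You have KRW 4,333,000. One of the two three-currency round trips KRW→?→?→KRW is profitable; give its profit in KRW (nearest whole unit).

Profit: KRW 61,786

Profitable loop is KRW → HKD → EUR → KRW:
KRW 4,333,000 × 0.0060021 = HKD 26,007.10
HKD 26,007.10 × 0.11023 = EUR 2,866.76
EUR 2,866.76 ÷ 0.00065231 = KRW 4,394,786
Profit = KRW 4,394,786 − KRW 4,333,000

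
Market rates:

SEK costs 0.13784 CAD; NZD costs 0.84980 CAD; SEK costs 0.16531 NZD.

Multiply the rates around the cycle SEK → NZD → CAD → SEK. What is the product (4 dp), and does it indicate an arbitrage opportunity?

Around SEK → NZD → CAD → SEK: 1 × 0.16531 × 0.84980 ÷ 0.13784 = 1.019156
Product > 1; profitable direction is SEK → NZD → CAD → SEK.

1.0192 (arbitrage exists)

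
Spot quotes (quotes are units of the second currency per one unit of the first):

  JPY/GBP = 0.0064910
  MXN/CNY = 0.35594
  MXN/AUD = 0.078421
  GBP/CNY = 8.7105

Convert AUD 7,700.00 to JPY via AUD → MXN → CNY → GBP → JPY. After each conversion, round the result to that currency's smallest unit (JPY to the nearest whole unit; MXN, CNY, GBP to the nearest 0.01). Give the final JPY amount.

JPY 618,131

AUD 7,700.00 ÷ 0.078421 = MXN 98,187.99
MXN 98,187.99 × 0.35594 = CNY 34,949.03
CNY 34,949.03 ÷ 8.7105 = GBP 4,012.29
GBP 4,012.29 ÷ 0.0064910 = JPY 618,131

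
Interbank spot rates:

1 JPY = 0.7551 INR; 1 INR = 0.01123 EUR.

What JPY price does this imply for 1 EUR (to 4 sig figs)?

EUR/JPY = 117.9

1 EUR ÷ 0.01123 = 89.0472 INR
89.0472 INR ÷ 0.7551 = 117.928 JPY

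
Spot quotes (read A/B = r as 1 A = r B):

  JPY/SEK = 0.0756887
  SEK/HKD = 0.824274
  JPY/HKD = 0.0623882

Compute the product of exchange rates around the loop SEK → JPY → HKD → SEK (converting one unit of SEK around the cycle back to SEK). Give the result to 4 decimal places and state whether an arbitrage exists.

1.0000 (no arbitrage)

Around SEK → JPY → HKD → SEK: 1 ÷ 0.0756887 × 0.0623882 ÷ 0.824274 = 1.000000
Product ≈ 1 (deviation 0.000%, within rounding noise).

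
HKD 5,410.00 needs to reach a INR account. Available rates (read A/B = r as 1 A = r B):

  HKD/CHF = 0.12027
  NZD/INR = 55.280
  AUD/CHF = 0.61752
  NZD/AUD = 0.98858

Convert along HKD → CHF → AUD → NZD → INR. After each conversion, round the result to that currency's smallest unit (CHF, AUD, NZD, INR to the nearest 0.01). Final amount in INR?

HKD 5,410.00 × 0.12027 = CHF 650.66
CHF 650.66 ÷ 0.61752 = AUD 1,053.67
AUD 1,053.67 ÷ 0.98858 = NZD 1,065.84
NZD 1,065.84 × 55.280 = INR 58,919.64

INR 58,919.64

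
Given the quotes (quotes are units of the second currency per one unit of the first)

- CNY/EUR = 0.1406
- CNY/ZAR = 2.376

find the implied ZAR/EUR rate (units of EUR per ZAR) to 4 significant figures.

ZAR/EUR = 0.05918

1 ZAR ÷ 2.376 = 0.420875 CNY
0.420875 CNY × 0.1406 = 0.0591751 EUR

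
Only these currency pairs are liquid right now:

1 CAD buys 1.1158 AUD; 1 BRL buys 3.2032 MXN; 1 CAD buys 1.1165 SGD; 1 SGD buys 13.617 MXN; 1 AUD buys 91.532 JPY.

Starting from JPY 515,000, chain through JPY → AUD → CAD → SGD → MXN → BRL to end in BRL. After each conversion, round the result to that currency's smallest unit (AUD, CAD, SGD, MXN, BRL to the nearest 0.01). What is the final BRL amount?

JPY 515,000 ÷ 91.532 = AUD 5,626.45
AUD 5,626.45 ÷ 1.1158 = CAD 5,042.53
CAD 5,042.53 × 1.1165 = SGD 5,629.98
SGD 5,629.98 × 13.617 = MXN 76,663.44
MXN 76,663.44 ÷ 3.2032 = BRL 23,933.39

BRL 23,933.39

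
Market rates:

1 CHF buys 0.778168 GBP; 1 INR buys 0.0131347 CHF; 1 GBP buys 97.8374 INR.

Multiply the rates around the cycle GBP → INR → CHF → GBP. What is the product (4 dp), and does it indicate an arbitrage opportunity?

1.0000 (no arbitrage)

Around GBP → INR → CHF → GBP: 1 × 97.8374 × 0.0131347 × 0.778168 = 0.999996
Product ≈ 1 (deviation 0.000%, within rounding noise).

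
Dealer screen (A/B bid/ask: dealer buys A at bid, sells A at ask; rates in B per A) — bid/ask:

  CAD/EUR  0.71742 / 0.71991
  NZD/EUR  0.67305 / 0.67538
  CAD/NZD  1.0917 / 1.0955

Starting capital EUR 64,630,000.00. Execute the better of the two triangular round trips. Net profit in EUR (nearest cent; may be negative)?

Best loop EUR → CAD → NZD → EUR:
EUR 64,630,000.00 ÷ 0.71991 (buy CAD at ask) = CAD 89,775,110.78
CAD 89,775,110.78 × 1.0917 (sell CAD at bid) = NZD 98,007,488.44
NZD 98,007,488.44 × 0.67305 (sell NZD at bid) = EUR 65,963,940.09

Net profit: EUR 1,333,940.09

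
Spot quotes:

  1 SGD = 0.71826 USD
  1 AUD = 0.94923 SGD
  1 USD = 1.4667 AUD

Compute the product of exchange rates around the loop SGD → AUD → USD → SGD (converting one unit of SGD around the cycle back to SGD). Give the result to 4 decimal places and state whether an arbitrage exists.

Around SGD → AUD → USD → SGD: 1 ÷ 0.94923 ÷ 1.4667 ÷ 0.71826 = 1.000013
Product ≈ 1 (deviation 0.001%, within rounding noise).

1.0000 (no arbitrage)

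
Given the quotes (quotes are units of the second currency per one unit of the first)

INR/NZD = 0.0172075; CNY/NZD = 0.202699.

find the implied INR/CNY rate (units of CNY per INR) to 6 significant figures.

INR/CNY = 0.0848919

1 INR × 0.0172075 = 0.0172075 NZD
0.0172075 NZD ÷ 0.202699 = 0.0848919 CNY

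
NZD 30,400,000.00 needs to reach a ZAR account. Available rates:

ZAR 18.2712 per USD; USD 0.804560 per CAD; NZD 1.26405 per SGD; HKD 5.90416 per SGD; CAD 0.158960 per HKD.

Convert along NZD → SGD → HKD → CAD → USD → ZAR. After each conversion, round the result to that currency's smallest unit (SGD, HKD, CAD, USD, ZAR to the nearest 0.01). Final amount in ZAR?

ZAR 331,803,384.50

NZD 30,400,000.00 ÷ 1.26405 = SGD 24,049,681.58
SGD 24,049,681.58 × 5.90416 = HKD 141,993,168.00
HKD 141,993,168.00 × 0.158960 = CAD 22,571,233.99
CAD 22,571,233.99 × 0.804560 = USD 18,159,912.02
USD 18,159,912.02 × 18.2712 = ZAR 331,803,384.50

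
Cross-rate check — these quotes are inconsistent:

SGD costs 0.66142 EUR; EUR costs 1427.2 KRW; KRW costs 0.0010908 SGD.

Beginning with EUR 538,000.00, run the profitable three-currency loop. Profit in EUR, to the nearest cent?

Profit: EUR 15,974.23

Profitable loop is EUR → KRW → SGD → EUR:
EUR 538,000.00 × 1427.2 = KRW 767,833,600
KRW 767,833,600 × 0.0010908 = SGD 837,552.89
SGD 837,552.89 × 0.66142 = EUR 553,974.23
Profit = EUR 553,974.23 − EUR 538,000.00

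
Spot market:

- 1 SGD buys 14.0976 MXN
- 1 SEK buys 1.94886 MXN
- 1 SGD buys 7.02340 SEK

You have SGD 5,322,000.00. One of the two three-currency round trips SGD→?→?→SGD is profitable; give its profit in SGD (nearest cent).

Profitable loop is SGD → MXN → SEK → SGD:
SGD 5,322,000.00 × 14.0976 = MXN 75,027,427.20
MXN 75,027,427.20 ÷ 1.94886 = SEK 38,498,110.28
SEK 38,498,110.28 ÷ 7.02340 = SGD 5,481,406.48
Profit = SGD 5,481,406.48 − SGD 5,322,000.00

Profit: SGD 159,406.48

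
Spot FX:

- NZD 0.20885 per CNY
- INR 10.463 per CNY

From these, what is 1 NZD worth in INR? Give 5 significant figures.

1 NZD ÷ 0.20885 = 4.78813 CNY
4.78813 CNY × 10.463 = 50.0982 INR

NZD/INR = 50.098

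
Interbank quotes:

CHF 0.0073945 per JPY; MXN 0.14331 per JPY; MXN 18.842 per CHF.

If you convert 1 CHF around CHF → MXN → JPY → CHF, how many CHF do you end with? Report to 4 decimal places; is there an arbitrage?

Around CHF → MXN → JPY → CHF: 1 × 18.842 ÷ 0.14331 × 0.0073945 = 0.972208
Product < 1; profitable direction is CHF → JPY → MXN → CHF.

0.9722 (arbitrage exists)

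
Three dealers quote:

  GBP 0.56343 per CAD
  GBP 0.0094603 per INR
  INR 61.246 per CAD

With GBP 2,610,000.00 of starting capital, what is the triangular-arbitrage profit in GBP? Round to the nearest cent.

Profit: GBP 74,004.12

Profitable loop is GBP → CAD → INR → GBP:
GBP 2,610,000.00 ÷ 0.56343 = CAD 4,632,341.20
CAD 4,632,341.20 × 61.246 = INR 283,712,368.88
INR 283,712,368.88 × 0.0094603 = GBP 2,684,004.12
Profit = GBP 2,684,004.12 − GBP 2,610,000.00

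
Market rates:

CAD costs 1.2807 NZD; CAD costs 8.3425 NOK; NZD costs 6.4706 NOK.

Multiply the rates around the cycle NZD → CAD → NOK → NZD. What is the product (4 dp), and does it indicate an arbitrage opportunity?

1.0067 (arbitrage exists)

Around NZD → CAD → NOK → NZD: 1 ÷ 1.2807 × 8.3425 ÷ 6.4706 = 1.006710
Product > 1; profitable direction is NZD → CAD → NOK → NZD.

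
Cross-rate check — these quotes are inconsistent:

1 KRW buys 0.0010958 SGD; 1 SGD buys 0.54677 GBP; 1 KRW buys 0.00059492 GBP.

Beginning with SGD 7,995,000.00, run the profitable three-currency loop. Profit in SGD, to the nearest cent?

Profitable loop is SGD → GBP → KRW → SGD:
SGD 7,995,000.00 × 0.54677 = GBP 4,371,426.15
GBP 4,371,426.15 ÷ 0.00059492 = KRW 7,347,922,662
KRW 7,347,922,662 × 0.0010958 = SGD 8,051,853.65
Profit = SGD 8,051,853.65 − SGD 7,995,000.00

Profit: SGD 56,853.65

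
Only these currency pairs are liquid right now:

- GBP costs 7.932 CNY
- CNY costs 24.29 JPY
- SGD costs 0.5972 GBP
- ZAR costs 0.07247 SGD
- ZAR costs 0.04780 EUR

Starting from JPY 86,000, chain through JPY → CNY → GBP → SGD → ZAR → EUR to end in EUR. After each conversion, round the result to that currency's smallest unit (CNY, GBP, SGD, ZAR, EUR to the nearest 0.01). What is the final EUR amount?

EUR 492.99

JPY 86,000 ÷ 24.29 = CNY 3,540.55
CNY 3,540.55 ÷ 7.932 = GBP 446.36
GBP 446.36 ÷ 0.5972 = SGD 747.42
SGD 747.42 ÷ 0.07247 = ZAR 10,313.51
ZAR 10,313.51 × 0.04780 = EUR 492.99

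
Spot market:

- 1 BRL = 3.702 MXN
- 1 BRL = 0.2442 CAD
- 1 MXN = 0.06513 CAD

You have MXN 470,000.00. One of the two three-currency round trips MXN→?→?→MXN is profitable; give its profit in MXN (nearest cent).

Profitable loop is MXN → BRL → CAD → MXN:
MXN 470,000.00 ÷ 3.702 = BRL 126,958.40
BRL 126,958.40 × 0.2442 = CAD 31,003.24
CAD 31,003.24 ÷ 0.06513 = MXN 476,020.90
Profit = MXN 476,020.90 − MXN 470,000.00

Profit: MXN 6,020.90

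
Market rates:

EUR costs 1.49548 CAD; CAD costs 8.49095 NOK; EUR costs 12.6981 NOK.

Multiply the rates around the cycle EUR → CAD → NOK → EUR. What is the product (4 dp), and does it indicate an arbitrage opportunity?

Around EUR → CAD → NOK → EUR: 1 × 1.49548 × 8.49095 ÷ 12.6981 = 0.999996
Product ≈ 1 (deviation 0.000%, within rounding noise).

1.0000 (no arbitrage)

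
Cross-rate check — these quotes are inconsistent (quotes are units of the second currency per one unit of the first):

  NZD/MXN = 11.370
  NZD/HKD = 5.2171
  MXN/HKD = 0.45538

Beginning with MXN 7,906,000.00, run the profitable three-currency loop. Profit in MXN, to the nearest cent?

Profitable loop is MXN → NZD → HKD → MXN:
MXN 7,906,000.00 ÷ 11.370 = NZD 695,338.61
NZD 695,338.61 × 5.2171 = HKD 3,627,651.06
HKD 3,627,651.06 ÷ 0.45538 = MXN 7,966,206.39
Profit = MXN 7,966,206.39 − MXN 7,906,000.00

Profit: MXN 60,206.39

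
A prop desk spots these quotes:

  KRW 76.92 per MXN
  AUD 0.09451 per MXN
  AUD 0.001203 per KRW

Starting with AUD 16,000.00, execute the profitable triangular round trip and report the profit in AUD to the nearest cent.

Profitable loop is AUD → KRW → MXN → AUD:
AUD 16,000.00 ÷ 0.001203 = KRW 13,300,083
KRW 13,300,083 ÷ 76.92 = MXN 172,908.00
MXN 172,908.00 × 0.09451 = AUD 16,341.53
Profit = AUD 16,341.53 − AUD 16,000.00

Profit: AUD 341.53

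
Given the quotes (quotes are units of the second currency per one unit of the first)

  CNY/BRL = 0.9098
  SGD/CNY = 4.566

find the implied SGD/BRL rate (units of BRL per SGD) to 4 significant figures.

SGD/BRL = 4.154

1 SGD × 4.566 = 4.566 CNY
4.566 CNY × 0.9098 = 4.15415 BRL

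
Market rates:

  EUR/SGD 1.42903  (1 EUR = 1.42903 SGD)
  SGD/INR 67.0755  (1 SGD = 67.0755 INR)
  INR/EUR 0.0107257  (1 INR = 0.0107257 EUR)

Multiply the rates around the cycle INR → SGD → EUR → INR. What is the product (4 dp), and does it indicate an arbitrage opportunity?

0.9727 (arbitrage exists)

Around INR → SGD → EUR → INR: 1 ÷ 67.0755 ÷ 1.42903 ÷ 0.0107257 = 0.972678
Product < 1; profitable direction is INR → EUR → SGD → INR.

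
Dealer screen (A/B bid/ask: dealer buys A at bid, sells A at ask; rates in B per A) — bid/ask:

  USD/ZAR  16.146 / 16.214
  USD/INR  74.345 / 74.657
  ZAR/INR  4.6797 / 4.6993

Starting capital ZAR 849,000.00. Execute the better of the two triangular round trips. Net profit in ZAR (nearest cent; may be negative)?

Net profit: ZAR 10,251.14

Best loop ZAR → INR → USD → ZAR:
ZAR 849,000.00 × 4.6797 (sell ZAR at bid) = INR 3,973,065.30
INR 3,973,065.30 ÷ 74.657 (buy USD at ask) = USD 53,217.59
USD 53,217.59 × 16.146 (sell USD at bid) = ZAR 859,251.14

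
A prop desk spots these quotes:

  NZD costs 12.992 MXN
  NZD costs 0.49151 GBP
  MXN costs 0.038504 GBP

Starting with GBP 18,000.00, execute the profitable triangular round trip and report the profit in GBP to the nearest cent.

Profit: GBP 319.85

Profitable loop is GBP → NZD → MXN → GBP:
GBP 18,000.00 ÷ 0.49151 = NZD 36,621.84
NZD 36,621.84 × 12.992 = MXN 475,790.93
MXN 475,790.93 × 0.038504 = GBP 18,319.85
Profit = GBP 18,319.85 − GBP 18,000.00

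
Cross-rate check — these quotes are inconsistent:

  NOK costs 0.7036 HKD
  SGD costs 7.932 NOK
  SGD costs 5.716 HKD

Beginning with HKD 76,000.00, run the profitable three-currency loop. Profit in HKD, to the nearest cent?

Profitable loop is HKD → NOK → SGD → HKD:
HKD 76,000.00 ÷ 0.7036 = NOK 108,015.92
NOK 108,015.92 ÷ 7.932 = SGD 13,617.74
SGD 13,617.74 × 5.716 = HKD 77,839.01
Profit = HKD 77,839.01 − HKD 76,000.00

Profit: HKD 1,839.01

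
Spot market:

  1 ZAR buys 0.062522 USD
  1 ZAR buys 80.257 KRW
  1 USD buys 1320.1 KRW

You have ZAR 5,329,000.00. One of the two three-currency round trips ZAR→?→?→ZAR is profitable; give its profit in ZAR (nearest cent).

Profit: ZAR 151,276.76

Profitable loop is ZAR → USD → KRW → ZAR:
ZAR 5,329,000.00 × 0.062522 = USD 333,179.74
USD 333,179.74 × 1320.1 = KRW 439,830,572
KRW 439,830,572 ÷ 80.257 = ZAR 5,480,276.76
Profit = ZAR 5,480,276.76 − ZAR 5,329,000.00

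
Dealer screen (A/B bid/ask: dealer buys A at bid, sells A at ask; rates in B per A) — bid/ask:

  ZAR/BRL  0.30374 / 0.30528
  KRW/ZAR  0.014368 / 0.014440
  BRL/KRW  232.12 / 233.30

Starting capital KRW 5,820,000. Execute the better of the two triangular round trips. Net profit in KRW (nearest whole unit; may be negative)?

Net profit: KRW 75,679

Best loop KRW → ZAR → BRL → KRW:
KRW 5,820,000 × 0.014368 (sell KRW at bid) = ZAR 83,621.76
ZAR 83,621.76 × 0.30374 (sell ZAR at bid) = BRL 25,399.27
BRL 25,399.27 × 232.12 (sell BRL at bid) = KRW 5,895,679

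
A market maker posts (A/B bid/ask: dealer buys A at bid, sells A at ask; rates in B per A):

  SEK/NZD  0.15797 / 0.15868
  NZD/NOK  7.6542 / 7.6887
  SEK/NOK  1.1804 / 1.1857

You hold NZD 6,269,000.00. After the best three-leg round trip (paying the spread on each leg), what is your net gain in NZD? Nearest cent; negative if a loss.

Net profit: NZD 123,899.45

Best loop NZD → NOK → SEK → NZD:
NZD 6,269,000.00 × 7.6542 (sell NZD at bid) = NOK 47,984,179.80
NOK 47,984,179.80 ÷ 1.1857 (buy SEK at ask) = SEK 40,469,072.95
SEK 40,469,072.95 × 0.15797 (sell SEK at bid) = NZD 6,392,899.45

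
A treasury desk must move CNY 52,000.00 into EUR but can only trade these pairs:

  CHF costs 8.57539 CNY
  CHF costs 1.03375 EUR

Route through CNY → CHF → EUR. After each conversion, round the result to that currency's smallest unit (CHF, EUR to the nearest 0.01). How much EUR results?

CNY 52,000.00 ÷ 8.57539 = CHF 6,063.86
CHF 6,063.86 × 1.03375 = EUR 6,268.52

EUR 6,268.52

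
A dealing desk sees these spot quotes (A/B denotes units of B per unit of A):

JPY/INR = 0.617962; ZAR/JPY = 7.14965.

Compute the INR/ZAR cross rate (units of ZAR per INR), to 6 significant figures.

INR/ZAR = 0.226336

1 INR ÷ 0.617962 = 1.61822 JPY
1.61822 JPY ÷ 7.14965 = 0.226336 ZAR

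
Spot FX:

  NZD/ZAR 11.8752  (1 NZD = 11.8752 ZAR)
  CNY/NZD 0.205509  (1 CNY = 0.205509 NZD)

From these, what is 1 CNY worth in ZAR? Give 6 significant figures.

CNY/ZAR = 2.44046

1 CNY × 0.205509 = 0.205509 NZD
0.205509 NZD × 11.8752 = 2.44046 ZAR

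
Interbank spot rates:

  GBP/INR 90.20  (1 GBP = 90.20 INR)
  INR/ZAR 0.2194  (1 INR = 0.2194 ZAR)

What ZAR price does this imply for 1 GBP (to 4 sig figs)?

GBP/ZAR = 19.79

1 GBP × 90.20 = 90.2 INR
90.2 INR × 0.2194 = 19.7899 ZAR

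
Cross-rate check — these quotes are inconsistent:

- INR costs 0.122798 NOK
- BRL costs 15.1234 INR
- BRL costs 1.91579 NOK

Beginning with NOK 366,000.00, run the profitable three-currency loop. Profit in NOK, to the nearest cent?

Profit: NOK 11,561.98

Profitable loop is NOK → INR → BRL → NOK:
NOK 366,000.00 ÷ 0.122798 = INR 2,980,504.57
INR 2,980,504.57 ÷ 15.1234 = BRL 197,079.00
BRL 197,079.00 × 1.91579 = NOK 377,561.98
Profit = NOK 377,561.98 − NOK 366,000.00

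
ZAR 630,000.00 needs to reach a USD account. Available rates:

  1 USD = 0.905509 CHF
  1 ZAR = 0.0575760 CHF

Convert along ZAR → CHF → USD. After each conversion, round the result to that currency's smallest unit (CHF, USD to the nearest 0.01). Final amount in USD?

USD 40,058.00

ZAR 630,000.00 × 0.0575760 = CHF 36,272.88
CHF 36,272.88 ÷ 0.905509 = USD 40,058.00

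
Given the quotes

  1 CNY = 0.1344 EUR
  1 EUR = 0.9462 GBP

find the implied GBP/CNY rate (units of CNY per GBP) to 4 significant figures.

1 GBP ÷ 0.9462 = 1.05686 EUR
1.05686 EUR ÷ 0.1344 = 7.86353 CNY

GBP/CNY = 7.864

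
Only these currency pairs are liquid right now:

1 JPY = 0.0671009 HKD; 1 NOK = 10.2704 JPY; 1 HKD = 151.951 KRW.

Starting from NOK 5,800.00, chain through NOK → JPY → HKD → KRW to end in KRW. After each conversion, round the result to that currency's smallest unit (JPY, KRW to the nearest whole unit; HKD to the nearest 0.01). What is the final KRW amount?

NOK 5,800.00 × 10.2704 = JPY 59,568
JPY 59,568 × 0.0671009 = HKD 3,997.07
HKD 3,997.07 × 151.951 = KRW 607,359

KRW 607,359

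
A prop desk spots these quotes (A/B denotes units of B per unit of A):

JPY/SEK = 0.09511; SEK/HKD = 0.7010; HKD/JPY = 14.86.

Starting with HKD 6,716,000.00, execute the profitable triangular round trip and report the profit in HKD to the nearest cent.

Profitable loop is HKD → SEK → JPY → HKD:
HKD 6,716,000.00 ÷ 0.7010 = SEK 9,580,599.14
SEK 9,580,599.14 ÷ 0.09511 = JPY 100,731,775
JPY 100,731,775 ÷ 14.86 = HKD 6,778,719.73
Profit = HKD 6,778,719.73 − HKD 6,716,000.00

Profit: HKD 62,719.73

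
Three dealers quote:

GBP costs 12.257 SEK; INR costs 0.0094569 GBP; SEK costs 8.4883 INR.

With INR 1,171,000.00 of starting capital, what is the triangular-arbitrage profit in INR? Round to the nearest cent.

Profitable loop is INR → SEK → GBP → INR:
INR 1,171,000.00 ÷ 8.4883 = SEK 137,954.60
SEK 137,954.60 ÷ 12.257 = GBP 11,255.17
GBP 11,255.17 ÷ 0.0094569 = INR 1,190,154.09
Profit = INR 1,190,154.09 − INR 1,171,000.00

Profit: INR 19,154.09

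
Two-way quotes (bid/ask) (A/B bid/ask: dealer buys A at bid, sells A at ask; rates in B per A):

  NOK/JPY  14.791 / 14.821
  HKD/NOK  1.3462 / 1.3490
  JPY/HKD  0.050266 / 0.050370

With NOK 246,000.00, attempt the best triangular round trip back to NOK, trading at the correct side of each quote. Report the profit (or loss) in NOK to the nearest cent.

Best loop NOK → JPY → HKD → NOK:
NOK 246,000.00 × 14.791 (sell NOK at bid) = JPY 3,638,586
JPY 3,638,586 × 0.050266 (sell JPY at bid) = HKD 182,897.16
HKD 182,897.16 × 1.3462 (sell HKD at bid) = NOK 246,216.16

Net profit: NOK 216.16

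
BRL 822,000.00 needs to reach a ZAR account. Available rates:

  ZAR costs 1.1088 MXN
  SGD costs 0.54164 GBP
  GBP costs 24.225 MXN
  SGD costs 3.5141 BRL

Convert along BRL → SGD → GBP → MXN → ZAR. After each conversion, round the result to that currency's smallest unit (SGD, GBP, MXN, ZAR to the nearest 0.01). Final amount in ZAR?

ZAR 2,768,082.25

BRL 822,000.00 ÷ 3.5141 = SGD 233,914.80
SGD 233,914.80 × 0.54164 = GBP 126,697.61
GBP 126,697.61 × 24.225 = MXN 3,069,249.60
MXN 3,069,249.60 ÷ 1.1088 = ZAR 2,768,082.25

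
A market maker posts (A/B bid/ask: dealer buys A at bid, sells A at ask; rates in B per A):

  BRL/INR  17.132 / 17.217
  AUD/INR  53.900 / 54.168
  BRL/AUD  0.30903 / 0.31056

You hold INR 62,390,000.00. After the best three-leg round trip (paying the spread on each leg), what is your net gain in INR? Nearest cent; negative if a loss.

Net profit: INR 1,148,174.42

Best loop INR → AUD → BRL → INR:
INR 62,390,000.00 ÷ 54.168 (buy AUD at ask) = AUD 1,151,787.03
AUD 1,151,787.03 ÷ 0.31056 (buy BRL at ask) = BRL 3,708,742.38
BRL 3,708,742.38 × 17.132 (sell BRL at bid) = INR 63,538,174.42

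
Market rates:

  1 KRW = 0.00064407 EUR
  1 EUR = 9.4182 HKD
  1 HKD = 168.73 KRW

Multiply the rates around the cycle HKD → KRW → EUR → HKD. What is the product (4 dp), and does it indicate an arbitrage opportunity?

Around HKD → KRW → EUR → HKD: 1 × 168.73 × 0.00064407 × 9.4182 = 1.023513
Product > 1; profitable direction is HKD → KRW → EUR → HKD.

1.0235 (arbitrage exists)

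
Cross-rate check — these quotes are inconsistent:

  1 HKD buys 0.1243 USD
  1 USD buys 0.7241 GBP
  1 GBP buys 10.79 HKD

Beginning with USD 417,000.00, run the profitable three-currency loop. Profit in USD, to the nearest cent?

Profitable loop is USD → HKD → GBP → USD:
USD 417,000.00 ÷ 0.1243 = HKD 3,354,786.81
HKD 3,354,786.81 ÷ 10.79 = GBP 310,916.29
GBP 310,916.29 ÷ 0.7241 = USD 429,383.09
Profit = USD 429,383.09 − USD 417,000.00

Profit: USD 12,383.09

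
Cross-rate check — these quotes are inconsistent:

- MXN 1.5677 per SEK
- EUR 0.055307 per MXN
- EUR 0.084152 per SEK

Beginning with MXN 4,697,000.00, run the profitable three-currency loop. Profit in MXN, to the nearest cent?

Profit: MXN 142,485.34

Profitable loop is MXN → EUR → SEK → MXN:
MXN 4,697,000.00 × 0.055307 = EUR 259,776.98
EUR 259,776.98 ÷ 0.084152 = SEK 3,086,997.09
SEK 3,086,997.09 × 1.5677 = MXN 4,839,485.34
Profit = MXN 4,839,485.34 − MXN 4,697,000.00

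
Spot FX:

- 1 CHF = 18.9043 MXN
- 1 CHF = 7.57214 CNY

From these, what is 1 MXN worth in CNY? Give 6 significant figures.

MXN/CNY = 0.400551

1 MXN ÷ 18.9043 = 0.052898 CHF
0.052898 CHF × 7.57214 = 0.400551 CNY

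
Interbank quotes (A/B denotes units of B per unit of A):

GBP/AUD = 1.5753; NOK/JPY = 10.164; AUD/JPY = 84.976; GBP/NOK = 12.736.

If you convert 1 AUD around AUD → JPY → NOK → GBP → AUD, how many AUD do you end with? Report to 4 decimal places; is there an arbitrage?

1.0341 (arbitrage exists)

Around AUD → JPY → NOK → GBP → AUD: 1 × 84.976 ÷ 10.164 ÷ 12.736 × 1.5753 = 1.034098
Product > 1; profitable direction is AUD → JPY → NOK → GBP → AUD.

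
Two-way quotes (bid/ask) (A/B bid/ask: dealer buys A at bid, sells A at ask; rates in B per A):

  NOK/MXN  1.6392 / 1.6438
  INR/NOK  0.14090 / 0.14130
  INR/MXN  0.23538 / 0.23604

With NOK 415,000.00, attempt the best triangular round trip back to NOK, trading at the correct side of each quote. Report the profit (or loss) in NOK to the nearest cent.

Best loop NOK → INR → MXN → NOK:
NOK 415,000.00 ÷ 0.14130 (buy INR at ask) = INR 2,937,013.45
INR 2,937,013.45 × 0.23538 (sell INR at bid) = MXN 691,314.23
MXN 691,314.23 ÷ 1.6438 (buy NOK at ask) = NOK 420,558.60

Net profit: NOK 5,558.60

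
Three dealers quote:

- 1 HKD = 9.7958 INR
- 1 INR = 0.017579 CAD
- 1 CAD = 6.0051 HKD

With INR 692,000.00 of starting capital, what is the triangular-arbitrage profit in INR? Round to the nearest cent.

Profit: INR 23,583.66

Profitable loop is INR → CAD → HKD → INR:
INR 692,000.00 × 0.017579 = CAD 12,164.67
CAD 12,164.67 × 6.0051 = HKD 73,050.05
HKD 73,050.05 × 9.7958 = INR 715,583.66
Profit = INR 715,583.66 − INR 692,000.00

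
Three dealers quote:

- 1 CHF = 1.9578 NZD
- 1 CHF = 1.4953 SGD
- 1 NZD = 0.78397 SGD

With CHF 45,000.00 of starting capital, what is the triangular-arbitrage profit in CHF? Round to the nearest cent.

Profitable loop is CHF → NZD → SGD → CHF:
CHF 45,000.00 × 1.9578 = NZD 88,101.00
NZD 88,101.00 × 0.78397 = SGD 69,068.54
SGD 69,068.54 ÷ 1.4953 = CHF 46,190.42
Profit = CHF 46,190.42 − CHF 45,000.00

Profit: CHF 1,190.42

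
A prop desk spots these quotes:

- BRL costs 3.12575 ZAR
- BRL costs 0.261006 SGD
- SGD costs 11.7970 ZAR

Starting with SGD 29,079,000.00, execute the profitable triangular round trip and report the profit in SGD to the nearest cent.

Profit: SGD 440,679.43

Profitable loop is SGD → BRL → ZAR → SGD:
SGD 29,079,000.00 ÷ 0.261006 = BRL 111,411,231.93
BRL 111,411,231.93 × 3.12575 = ZAR 348,243,658.19
ZAR 348,243,658.19 ÷ 11.7970 = SGD 29,519,679.43
Profit = SGD 29,519,679.43 − SGD 29,079,000.00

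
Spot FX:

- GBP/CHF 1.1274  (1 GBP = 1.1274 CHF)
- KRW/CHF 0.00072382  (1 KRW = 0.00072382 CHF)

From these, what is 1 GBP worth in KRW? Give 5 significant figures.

GBP/KRW = 1557.6

1 GBP × 1.1274 = 1.1274 CHF
1.1274 CHF ÷ 0.00072382 = 1557.57 KRW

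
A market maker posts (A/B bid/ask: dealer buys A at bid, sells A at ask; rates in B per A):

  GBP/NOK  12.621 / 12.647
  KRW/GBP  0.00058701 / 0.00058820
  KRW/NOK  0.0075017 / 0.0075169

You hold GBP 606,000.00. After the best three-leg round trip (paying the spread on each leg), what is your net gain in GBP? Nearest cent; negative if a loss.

Net profit: GBP 5,110.55

Best loop GBP → KRW → NOK → GBP:
GBP 606,000.00 ÷ 0.00058820 (buy KRW at ask) = KRW 1,030,261,816
KRW 1,030,261,816 × 0.0075017 (sell KRW at bid) = NOK 7,728,715.06
NOK 7,728,715.06 ÷ 12.647 (buy GBP at ask) = GBP 611,110.55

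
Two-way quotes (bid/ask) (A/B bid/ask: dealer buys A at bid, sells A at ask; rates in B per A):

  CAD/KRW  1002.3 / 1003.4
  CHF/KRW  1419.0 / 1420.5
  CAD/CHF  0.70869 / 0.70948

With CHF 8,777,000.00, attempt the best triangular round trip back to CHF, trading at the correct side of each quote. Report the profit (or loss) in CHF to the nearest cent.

Best loop CHF → KRW → CAD → CHF:
CHF 8,777,000.00 × 1419.0 (sell CHF at bid) = KRW 12,454,563,000
KRW 12,454,563,000 ÷ 1003.4 (buy CAD at ask) = CAD 12,412,360.97
CAD 12,412,360.97 × 0.70869 (sell CAD at bid) = CHF 8,796,516.10

Net profit: CHF 19,516.10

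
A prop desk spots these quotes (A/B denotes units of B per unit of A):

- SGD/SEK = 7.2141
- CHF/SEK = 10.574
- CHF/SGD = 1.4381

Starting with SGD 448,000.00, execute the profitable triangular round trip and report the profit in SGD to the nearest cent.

Profitable loop is SGD → CHF → SEK → SGD:
SGD 448,000.00 ÷ 1.4381 = CHF 311,522.15
CHF 311,522.15 × 10.574 = SEK 3,294,035.19
SEK 3,294,035.19 ÷ 7.2141 = SGD 456,610.69
Profit = SGD 456,610.69 − SGD 448,000.00

Profit: SGD 8,610.69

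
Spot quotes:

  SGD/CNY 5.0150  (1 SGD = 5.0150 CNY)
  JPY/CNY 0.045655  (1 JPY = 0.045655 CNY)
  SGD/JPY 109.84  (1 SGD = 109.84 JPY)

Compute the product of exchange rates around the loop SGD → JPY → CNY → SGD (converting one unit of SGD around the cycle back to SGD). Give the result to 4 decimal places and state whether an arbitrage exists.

Around SGD → JPY → CNY → SGD: 1 × 109.84 × 0.045655 ÷ 5.0150 = 0.999949
Product ≈ 1 (deviation 0.005%, within rounding noise).

0.9999 (no arbitrage)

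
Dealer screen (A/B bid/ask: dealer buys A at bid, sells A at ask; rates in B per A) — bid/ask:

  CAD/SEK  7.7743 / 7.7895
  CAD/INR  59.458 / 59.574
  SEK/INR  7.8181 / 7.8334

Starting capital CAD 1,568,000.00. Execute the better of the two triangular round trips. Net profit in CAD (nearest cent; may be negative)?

Net profit: CAD 31,748.88

Best loop CAD → SEK → INR → CAD:
CAD 1,568,000.00 × 7.7743 (sell CAD at bid) = SEK 12,190,102.40
SEK 12,190,102.40 × 7.8181 (sell SEK at bid) = INR 95,303,439.57
INR 95,303,439.57 ÷ 59.574 (buy CAD at ask) = CAD 1,599,748.88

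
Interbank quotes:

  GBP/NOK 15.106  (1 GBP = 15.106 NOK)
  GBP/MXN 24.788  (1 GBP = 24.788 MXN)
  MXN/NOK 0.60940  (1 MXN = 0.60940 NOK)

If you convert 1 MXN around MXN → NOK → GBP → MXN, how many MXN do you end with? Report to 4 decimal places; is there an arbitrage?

1.0000 (no arbitrage)

Around MXN → NOK → GBP → MXN: 1 × 0.60940 ÷ 15.106 × 24.788 = 0.999987
Product ≈ 1 (deviation 0.001%, within rounding noise).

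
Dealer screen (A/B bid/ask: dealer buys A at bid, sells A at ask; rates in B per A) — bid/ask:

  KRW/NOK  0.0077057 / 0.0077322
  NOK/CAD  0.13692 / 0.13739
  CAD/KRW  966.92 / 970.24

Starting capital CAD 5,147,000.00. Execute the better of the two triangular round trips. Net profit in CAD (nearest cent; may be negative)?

Best loop CAD → KRW → NOK → CAD:
CAD 5,147,000.00 × 966.92 (sell CAD at bid) = KRW 4,976,737,240
KRW 4,976,737,240 × 0.0077057 (sell KRW at bid) = NOK 38,349,244.15
NOK 38,349,244.15 × 0.13692 (sell NOK at bid) = CAD 5,250,778.51

Net profit: CAD 103,778.51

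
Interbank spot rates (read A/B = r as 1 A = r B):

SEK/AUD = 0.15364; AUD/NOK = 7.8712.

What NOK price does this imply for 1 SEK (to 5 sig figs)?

1 SEK × 0.15364 = 0.15364 AUD
0.15364 AUD × 7.8712 = 1.20933 NOK

SEK/NOK = 1.2093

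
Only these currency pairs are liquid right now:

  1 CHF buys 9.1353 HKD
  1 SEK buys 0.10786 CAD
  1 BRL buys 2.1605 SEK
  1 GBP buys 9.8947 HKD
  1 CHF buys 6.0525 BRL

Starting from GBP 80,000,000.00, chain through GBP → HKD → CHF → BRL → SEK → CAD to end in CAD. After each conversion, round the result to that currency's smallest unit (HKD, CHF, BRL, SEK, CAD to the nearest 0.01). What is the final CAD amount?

CAD 122,213,530.16

GBP 80,000,000.00 × 9.8947 = HKD 791,576,000.00
HKD 791,576,000.00 ÷ 9.1353 = CHF 86,650,246.84
CHF 86,650,246.84 × 6.0525 = BRL 524,450,619.00
BRL 524,450,619.00 × 2.1605 = SEK 1,133,075,562.35
SEK 1,133,075,562.35 × 0.10786 = CAD 122,213,530.16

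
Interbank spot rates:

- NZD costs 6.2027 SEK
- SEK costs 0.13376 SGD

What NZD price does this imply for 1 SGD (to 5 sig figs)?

SGD/NZD = 1.2053

1 SGD ÷ 0.13376 = 7.47608 SEK
7.47608 SEK ÷ 6.2027 = 1.20529 NZD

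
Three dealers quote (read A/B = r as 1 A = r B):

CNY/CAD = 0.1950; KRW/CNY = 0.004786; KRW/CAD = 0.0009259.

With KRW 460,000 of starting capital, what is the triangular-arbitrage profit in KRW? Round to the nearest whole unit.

Profitable loop is KRW → CNY → CAD → KRW:
KRW 460,000 × 0.004786 = CNY 2,201.56
CNY 2,201.56 × 0.1950 = CAD 429.30
CAD 429.30 ÷ 0.0009259 = KRW 463,662
Profit = KRW 463,662 − KRW 460,000

Profit: KRW 3,662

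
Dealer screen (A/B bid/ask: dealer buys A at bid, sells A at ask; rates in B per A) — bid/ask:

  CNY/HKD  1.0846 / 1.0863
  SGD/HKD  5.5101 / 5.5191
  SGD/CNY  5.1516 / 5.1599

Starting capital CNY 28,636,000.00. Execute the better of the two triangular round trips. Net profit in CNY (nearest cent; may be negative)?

Best loop CNY → HKD → SGD → CNY:
CNY 28,636,000.00 × 1.0846 (sell CNY at bid) = HKD 31,058,605.60
HKD 31,058,605.60 ÷ 5.5191 (buy SGD at ask) = SGD 5,627,476.51
SGD 5,627,476.51 × 5.1516 (sell SGD at bid) = CNY 28,990,507.98

Net profit: CNY 354,507.98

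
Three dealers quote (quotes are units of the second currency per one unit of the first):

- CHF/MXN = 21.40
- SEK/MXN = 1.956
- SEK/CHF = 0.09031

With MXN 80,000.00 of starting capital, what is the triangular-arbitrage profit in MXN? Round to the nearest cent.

Profit: MXN 967.22

Profitable loop is MXN → CHF → SEK → MXN:
MXN 80,000.00 ÷ 21.40 = CHF 3,738.32
CHF 3,738.32 ÷ 0.09031 = SEK 41,394.28
SEK 41,394.28 × 1.956 = MXN 80,967.22
Profit = MXN 80,967.22 − MXN 80,000.00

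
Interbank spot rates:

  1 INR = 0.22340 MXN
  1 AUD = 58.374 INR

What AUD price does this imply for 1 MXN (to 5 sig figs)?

1 MXN ÷ 0.22340 = 4.47628 INR
4.47628 INR ÷ 58.374 = 0.0766827 AUD

MXN/AUD = 0.076683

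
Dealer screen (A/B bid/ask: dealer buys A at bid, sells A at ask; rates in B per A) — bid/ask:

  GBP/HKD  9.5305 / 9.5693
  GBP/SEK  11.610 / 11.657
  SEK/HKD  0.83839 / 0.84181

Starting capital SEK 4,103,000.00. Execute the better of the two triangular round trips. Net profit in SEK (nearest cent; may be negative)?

Best loop SEK → HKD → GBP → SEK:
SEK 4,103,000.00 × 0.83839 (sell SEK at bid) = HKD 3,439,914.17
HKD 3,439,914.17 ÷ 9.5693 (buy GBP at ask) = GBP 359,473.96
GBP 359,473.96 × 11.610 (sell GBP at bid) = SEK 4,173,492.68

Net profit: SEK 70,492.68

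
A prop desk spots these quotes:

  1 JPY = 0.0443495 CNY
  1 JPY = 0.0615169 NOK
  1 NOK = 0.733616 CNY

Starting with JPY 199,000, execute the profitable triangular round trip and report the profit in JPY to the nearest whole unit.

Profitable loop is JPY → NOK → CNY → JPY:
JPY 199,000 × 0.0615169 = NOK 12,241.86
NOK 12,241.86 × 0.733616 = CNY 8,980.83
CNY 8,980.83 ÷ 0.0443495 = JPY 202,501
Profit = JPY 202,501 − JPY 199,000

Profit: JPY 3,501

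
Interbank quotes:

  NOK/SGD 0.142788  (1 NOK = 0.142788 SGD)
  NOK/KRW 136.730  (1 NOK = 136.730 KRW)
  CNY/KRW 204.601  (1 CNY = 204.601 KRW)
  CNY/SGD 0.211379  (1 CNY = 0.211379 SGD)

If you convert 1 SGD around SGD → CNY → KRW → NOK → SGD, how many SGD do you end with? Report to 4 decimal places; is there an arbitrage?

1.0108 (arbitrage exists)

Around SGD → CNY → KRW → NOK → SGD: 1 ÷ 0.211379 × 204.601 ÷ 136.730 × 0.142788 = 1.010820
Product > 1; profitable direction is SGD → CNY → KRW → NOK → SGD.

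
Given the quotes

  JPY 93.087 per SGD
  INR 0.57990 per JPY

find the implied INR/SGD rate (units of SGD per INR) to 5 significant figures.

1 INR ÷ 0.57990 = 1.72444 JPY
1.72444 JPY ÷ 93.087 = 0.018525 SGD

INR/SGD = 0.018525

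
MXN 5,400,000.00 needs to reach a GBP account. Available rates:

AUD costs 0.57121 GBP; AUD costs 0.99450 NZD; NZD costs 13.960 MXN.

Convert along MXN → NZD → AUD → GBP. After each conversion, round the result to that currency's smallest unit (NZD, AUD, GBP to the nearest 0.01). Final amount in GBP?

MXN 5,400,000.00 ÷ 13.960 = NZD 386,819.48
NZD 386,819.48 ÷ 0.99450 = AUD 388,958.75
AUD 388,958.75 × 0.57121 = GBP 222,177.13

GBP 222,177.13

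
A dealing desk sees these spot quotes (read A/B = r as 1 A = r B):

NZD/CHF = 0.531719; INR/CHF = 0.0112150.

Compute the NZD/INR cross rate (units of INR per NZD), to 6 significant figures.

1 NZD × 0.531719 = 0.531719 CHF
0.531719 CHF ÷ 0.0112150 = 47.4114 INR

NZD/INR = 47.4114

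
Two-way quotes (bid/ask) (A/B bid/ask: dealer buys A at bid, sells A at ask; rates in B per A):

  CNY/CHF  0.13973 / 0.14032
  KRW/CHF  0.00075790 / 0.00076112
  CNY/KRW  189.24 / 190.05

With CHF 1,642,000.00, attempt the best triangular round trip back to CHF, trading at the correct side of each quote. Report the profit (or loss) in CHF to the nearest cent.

Best loop CHF → CNY → KRW → CHF:
CHF 1,642,000.00 ÷ 0.14032 (buy CNY at ask) = CNY 11,701,824.40
CNY 11,701,824.40 × 189.24 (sell CNY at bid) = KRW 2,214,453,250
KRW 2,214,453,250 × 0.00075790 (sell KRW at bid) = CHF 1,678,334.12

Net profit: CHF 36,334.12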